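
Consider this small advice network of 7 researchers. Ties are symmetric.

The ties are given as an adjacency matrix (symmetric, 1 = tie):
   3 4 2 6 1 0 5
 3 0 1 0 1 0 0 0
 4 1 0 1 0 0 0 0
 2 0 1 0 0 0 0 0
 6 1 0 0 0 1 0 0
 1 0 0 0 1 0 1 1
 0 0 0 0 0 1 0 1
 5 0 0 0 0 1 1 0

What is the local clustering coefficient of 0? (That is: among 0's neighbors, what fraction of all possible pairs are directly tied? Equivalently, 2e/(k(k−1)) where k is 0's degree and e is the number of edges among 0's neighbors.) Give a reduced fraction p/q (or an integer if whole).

1

0's neighbors: 1 and 5 (k = 2).
Possible neighbor pairs: C(2,2) = 1. Edges among them: 1–5 → e = 1.
Clustering(0) = 1/1.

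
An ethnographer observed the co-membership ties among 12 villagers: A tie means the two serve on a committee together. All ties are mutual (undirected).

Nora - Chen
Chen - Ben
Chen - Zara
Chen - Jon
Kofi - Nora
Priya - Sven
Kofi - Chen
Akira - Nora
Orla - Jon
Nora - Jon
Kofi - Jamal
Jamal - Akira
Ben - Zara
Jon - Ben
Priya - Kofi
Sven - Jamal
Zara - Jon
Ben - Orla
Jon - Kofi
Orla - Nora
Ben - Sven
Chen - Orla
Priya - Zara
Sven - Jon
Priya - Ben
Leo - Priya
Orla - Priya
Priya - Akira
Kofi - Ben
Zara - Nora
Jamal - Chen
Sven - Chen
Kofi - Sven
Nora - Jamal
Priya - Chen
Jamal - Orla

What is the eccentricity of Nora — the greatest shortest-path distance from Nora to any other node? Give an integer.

3

Distances from Nora: Akira:1, Ben:2, Chen:1, Jamal:1, Jon:1, Kofi:1, Leo:3, Orla:1, Priya:2, Sven:2, Zara:1.
The largest is 3 (to Leo), so the eccentricity of Nora is 3.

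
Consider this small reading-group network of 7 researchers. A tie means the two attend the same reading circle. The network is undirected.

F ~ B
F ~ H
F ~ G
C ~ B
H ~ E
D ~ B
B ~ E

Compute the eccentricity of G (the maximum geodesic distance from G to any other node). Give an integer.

3

Distances from G: B:2, C:3, D:3, E:3, F:1, H:2.
The largest is 3 (to D, C, and E), so the eccentricity of G is 3.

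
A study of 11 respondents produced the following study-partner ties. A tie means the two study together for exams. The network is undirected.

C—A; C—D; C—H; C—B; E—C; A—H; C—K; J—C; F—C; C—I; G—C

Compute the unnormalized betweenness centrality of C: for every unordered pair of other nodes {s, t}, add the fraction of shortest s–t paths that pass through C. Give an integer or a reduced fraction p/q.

44

Pairs whose geodesics pass through C — A–D: 1; A–F: 1; A–K: 1; A–I: 1; A–E: 1; A–B: 1; A–G: 1; A–J: 1; D–F: 1; D–K: 1; D–I: 1; D–E: 1; D–B: 1; D–H: 1 … (+30 more pairs).
All other pairs contribute 0.
Summing the contributions gives betweenness(C) = 44.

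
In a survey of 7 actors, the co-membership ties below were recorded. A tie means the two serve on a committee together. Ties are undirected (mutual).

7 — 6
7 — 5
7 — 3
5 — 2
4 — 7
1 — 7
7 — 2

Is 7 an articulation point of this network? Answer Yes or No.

Yes

Removing 7 leaves {3} with no path to {1}, so the network splits into 5 components. 7 is a cut vertex.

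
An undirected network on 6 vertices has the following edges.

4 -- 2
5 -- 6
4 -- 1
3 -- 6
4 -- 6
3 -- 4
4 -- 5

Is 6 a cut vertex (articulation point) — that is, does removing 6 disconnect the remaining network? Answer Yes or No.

No

Even without 6, every remaining node can still reach every other (the residual graph is connected), so 6 is not a cut vertex.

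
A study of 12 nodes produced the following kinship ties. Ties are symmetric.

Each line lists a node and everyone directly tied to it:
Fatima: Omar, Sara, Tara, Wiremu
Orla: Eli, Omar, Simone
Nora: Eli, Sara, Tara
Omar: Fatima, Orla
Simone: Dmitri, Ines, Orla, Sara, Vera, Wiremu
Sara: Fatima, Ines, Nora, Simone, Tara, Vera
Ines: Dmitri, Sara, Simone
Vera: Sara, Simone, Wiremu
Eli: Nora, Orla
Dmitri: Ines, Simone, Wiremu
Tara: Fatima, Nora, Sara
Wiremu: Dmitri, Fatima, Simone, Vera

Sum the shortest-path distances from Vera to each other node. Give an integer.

21

Distances from Vera: Dmitri:2, Eli:3, Fatima:2, Ines:2, Nora:2, Omar:3, Orla:2, Sara:1, Simone:1, Tara:2, Wiremu:1.
Sum = 2 + 3 + 2 + 2 + 2 + 3 + 2 + 1 + 1 + 2 + 1 = 21.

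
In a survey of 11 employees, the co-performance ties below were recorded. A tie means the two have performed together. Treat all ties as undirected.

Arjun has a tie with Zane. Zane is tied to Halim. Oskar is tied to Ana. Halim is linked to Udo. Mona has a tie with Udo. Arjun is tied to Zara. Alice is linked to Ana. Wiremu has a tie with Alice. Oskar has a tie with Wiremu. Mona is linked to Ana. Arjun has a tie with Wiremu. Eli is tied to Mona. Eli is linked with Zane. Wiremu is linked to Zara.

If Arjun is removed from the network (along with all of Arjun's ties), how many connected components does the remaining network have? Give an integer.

1

Arjun's neighbors (Wiremu, Zane, and Zara) remain reachable from one another through other ties, so the rest of the network stays in one piece.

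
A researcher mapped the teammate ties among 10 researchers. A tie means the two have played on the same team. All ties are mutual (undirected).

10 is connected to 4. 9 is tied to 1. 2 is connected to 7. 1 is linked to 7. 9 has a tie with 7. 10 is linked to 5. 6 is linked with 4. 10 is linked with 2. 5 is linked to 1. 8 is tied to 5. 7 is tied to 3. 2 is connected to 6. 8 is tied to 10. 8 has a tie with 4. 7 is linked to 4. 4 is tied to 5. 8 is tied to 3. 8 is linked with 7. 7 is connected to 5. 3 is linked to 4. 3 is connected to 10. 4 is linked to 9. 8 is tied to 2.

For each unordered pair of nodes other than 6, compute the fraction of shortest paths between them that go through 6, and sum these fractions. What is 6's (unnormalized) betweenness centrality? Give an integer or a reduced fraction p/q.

Pairs whose geodesics pass through 6 — 2–4: 1/4.
All other pairs contribute 0.
Summing the contributions gives betweenness(6) = 1/4.

1/4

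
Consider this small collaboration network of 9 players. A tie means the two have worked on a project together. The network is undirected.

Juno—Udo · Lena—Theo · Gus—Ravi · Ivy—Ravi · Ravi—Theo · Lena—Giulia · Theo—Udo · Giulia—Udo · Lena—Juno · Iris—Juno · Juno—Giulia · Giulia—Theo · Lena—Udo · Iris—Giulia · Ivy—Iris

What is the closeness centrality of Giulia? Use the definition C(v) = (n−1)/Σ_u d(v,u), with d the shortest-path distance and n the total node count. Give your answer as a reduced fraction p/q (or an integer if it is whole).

Distances from Giulia: Gus:3, Iris:1, Ivy:2, Juno:1, Lena:1, Ravi:2, Theo:1, Udo:1. Sum = 12.
n = 9, so closeness = 8/12 = 2/3.

2/3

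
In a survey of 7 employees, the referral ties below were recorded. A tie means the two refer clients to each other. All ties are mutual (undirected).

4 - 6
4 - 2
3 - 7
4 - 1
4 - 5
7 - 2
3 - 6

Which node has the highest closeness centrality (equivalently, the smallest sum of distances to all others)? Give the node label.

4

Farness (sum of distances to all others) for each node — 1:13, 2:10, 3:12, 4:8, 5:13, 6:10, 7:12.
The smallest farness is 8, for 4, so 4 has the highest closeness.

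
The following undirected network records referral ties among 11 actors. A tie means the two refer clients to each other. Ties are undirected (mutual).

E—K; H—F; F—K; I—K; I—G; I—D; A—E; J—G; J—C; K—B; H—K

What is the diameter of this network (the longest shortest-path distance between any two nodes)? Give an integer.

Eccentricity of each node (its greatest distance to any other): A:6, B:5, C:6, D:4, E:5, F:5, G:4, H:5, I:3, J:5, K:4.
The maximum eccentricity is 6, realized for instance by the pair C–A via C – J – G – I – K – E – A. So the diameter is 6.

6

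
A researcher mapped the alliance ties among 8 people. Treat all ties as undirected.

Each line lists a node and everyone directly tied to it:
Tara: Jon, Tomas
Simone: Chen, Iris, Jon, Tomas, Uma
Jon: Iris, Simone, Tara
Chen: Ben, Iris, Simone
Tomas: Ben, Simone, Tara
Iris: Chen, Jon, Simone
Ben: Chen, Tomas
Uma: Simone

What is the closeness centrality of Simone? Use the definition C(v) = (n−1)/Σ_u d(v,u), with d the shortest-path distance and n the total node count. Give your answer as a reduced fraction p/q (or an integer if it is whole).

Distances from Simone: Ben:2, Chen:1, Iris:1, Jon:1, Tara:2, Tomas:1, Uma:1. Sum = 9.
n = 8, so closeness = 7/9.

7/9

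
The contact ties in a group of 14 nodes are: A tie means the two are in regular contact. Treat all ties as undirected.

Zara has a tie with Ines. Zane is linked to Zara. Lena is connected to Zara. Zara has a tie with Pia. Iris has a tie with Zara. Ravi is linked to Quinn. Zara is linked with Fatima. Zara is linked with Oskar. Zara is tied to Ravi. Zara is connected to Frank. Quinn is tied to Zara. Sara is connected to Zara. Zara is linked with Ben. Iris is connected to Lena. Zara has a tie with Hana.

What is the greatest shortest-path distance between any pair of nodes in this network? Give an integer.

2

Eccentricity of each node (its greatest distance to any other): Ben:2, Fatima:2, Frank:2, Hana:2, Ines:2, Iris:2, Lena:2, Oskar:2, Pia:2, Quinn:2, Ravi:2, Sara:2, Zane:2, Zara:1.
The maximum eccentricity is 2, realized for instance by the pair Iris–Fatima via Iris – Zara – Fatima. So the diameter is 2.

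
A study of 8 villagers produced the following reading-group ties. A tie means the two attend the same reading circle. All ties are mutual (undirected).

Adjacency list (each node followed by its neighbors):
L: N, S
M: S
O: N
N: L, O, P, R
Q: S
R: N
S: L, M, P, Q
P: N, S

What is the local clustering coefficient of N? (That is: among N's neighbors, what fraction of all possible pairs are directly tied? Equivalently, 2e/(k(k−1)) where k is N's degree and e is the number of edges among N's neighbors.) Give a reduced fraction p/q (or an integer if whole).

N's neighbors: L, O, P, and R (k = 4).
Possible neighbor pairs: C(4,2) = 6. Edges among them: none → e = 0.
Clustering(N) = 0/6 = 0.

0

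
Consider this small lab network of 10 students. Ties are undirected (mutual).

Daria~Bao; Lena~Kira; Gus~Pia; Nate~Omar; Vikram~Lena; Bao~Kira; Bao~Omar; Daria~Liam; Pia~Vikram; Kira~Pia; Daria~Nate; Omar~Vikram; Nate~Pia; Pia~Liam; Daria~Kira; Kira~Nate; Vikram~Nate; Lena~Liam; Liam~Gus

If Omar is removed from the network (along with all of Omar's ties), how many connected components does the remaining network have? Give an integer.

Omar's neighbors (Bao, Nate, and Vikram) remain reachable from one another through other ties, so the rest of the network stays in one piece.

1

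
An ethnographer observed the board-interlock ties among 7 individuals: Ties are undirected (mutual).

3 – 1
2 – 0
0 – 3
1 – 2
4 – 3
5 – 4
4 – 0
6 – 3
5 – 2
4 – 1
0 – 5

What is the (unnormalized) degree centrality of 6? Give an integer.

6 is directly tied to 3. That is 1 neighbor, so the degree of 6 is 1.

1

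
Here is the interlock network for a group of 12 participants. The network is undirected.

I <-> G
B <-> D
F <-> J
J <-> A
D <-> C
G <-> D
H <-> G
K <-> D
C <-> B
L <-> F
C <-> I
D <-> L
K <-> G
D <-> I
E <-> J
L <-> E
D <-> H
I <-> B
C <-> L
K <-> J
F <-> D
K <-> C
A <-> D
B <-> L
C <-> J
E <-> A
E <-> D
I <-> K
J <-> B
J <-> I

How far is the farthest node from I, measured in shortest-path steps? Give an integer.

Distances from I: A:2, B:1, C:1, D:1, E:2, F:2, G:1, H:2, J:1, K:1, L:2.
The largest is 2 (to H, L, F, A, and E), so the eccentricity of I is 2.

2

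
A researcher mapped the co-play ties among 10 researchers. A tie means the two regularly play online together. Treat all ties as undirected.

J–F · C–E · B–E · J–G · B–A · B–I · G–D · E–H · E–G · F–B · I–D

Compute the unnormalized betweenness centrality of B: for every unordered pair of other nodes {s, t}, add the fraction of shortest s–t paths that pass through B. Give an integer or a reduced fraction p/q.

Pairs whose geodesics pass through B — H–I: 1; H–F: 1; H–A: 1; I–F: 1; I–J: 1/2; I–A: 1; I–E: 1; I–C: 1; F–D: 1/2; F–A: 1; F–E: 1; F–C: 1; G–A: 1; J–A: 1 … (+3 more pairs).
All other pairs contribute 0.
Summing the contributions gives betweenness(B) = 16.

16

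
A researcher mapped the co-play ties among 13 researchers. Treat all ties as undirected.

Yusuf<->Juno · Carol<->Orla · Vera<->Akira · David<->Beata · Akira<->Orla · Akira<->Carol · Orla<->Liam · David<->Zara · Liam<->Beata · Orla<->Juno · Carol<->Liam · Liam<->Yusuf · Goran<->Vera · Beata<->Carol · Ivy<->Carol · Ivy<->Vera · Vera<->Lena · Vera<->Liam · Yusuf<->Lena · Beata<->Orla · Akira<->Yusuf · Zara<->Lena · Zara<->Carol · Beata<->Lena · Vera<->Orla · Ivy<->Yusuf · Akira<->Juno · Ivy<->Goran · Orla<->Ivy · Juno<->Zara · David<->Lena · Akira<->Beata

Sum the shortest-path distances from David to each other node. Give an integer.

Distances from David: Akira:2, Beata:1, Carol:2, Goran:3, Ivy:3, Juno:2, Lena:1, Liam:2, Orla:2, Vera:2, Yusuf:2, Zara:1.
Sum = 2 + 1 + 2 + 3 + 3 + 2 + 1 + 2 + 2 + 2 + 2 + 1 = 23.

23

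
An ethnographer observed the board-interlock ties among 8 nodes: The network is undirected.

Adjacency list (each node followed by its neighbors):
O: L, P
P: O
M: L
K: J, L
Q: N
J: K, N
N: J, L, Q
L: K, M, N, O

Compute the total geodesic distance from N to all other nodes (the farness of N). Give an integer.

12

Distances from N: J:1, K:2, L:1, M:2, O:2, P:3, Q:1.
Sum = 1 + 2 + 1 + 2 + 2 + 3 + 1 = 12.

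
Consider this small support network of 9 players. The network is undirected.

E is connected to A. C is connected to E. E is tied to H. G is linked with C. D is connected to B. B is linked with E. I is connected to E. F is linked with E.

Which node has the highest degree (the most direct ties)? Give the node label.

E

Degrees — A:1, B:2, C:2, D:1, E:6, F:1, G:1, H:1, I:1.
The maximum is 6, attained only by E.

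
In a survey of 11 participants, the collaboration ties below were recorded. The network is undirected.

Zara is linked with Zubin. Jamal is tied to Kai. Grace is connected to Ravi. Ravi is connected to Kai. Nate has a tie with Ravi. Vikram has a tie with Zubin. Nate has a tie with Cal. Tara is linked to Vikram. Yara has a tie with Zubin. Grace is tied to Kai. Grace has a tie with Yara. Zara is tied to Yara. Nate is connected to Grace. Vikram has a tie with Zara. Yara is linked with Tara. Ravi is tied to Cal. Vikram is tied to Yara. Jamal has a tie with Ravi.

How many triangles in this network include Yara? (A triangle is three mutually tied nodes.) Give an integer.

Yara's neighbors: Grace, Tara, Vikram, Zara, and Zubin.
Neighbor pairs that are themselves tied: Yara–Tara–Vikram; Yara–Vikram–Zara; Yara–Vikram–Zubin; Yara–Zara–Zubin. Each forms one triangle with Yara, for 4 in total.

4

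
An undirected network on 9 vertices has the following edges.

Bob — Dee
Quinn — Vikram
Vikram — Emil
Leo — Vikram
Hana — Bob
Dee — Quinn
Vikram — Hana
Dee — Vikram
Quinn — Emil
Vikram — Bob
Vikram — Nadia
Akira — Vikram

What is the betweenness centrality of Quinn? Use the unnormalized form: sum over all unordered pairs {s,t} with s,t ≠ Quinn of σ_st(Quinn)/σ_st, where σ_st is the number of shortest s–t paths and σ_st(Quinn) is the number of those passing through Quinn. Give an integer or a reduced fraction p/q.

1/2

Pairs whose geodesics pass through Quinn — Dee–Emil: 1/2.
All other pairs contribute 0.
Summing the contributions gives betweenness(Quinn) = 1/2.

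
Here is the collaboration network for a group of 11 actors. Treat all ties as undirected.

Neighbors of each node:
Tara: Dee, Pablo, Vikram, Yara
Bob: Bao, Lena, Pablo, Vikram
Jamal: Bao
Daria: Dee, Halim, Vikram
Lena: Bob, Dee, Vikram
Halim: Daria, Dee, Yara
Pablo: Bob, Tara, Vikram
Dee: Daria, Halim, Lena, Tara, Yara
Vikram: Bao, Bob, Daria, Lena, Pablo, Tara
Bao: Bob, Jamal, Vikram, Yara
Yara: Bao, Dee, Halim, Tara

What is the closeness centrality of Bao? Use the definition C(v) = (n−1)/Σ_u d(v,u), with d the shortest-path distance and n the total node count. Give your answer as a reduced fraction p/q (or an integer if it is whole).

Distances from Bao: Bob:1, Daria:2, Dee:2, Halim:2, Jamal:1, Lena:2, Pablo:2, Tara:2, Vikram:1, Yara:1. Sum = 16.
n = 11, so closeness = 10/16 = 5/8.

5/8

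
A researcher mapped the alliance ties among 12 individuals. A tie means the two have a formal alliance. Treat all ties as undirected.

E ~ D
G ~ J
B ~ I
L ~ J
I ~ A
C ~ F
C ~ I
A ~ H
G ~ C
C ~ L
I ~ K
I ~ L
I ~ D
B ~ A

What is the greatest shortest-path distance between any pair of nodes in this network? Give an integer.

4

Eccentricity of each node (its greatest distance to any other): A:3, B:3, C:3, D:3, E:4, F:4, G:4, H:4, I:2, J:4, K:3, L:3.
The maximum eccentricity is 4, realized for instance by the pair H–G via H – A – I – C – G. So the diameter is 4.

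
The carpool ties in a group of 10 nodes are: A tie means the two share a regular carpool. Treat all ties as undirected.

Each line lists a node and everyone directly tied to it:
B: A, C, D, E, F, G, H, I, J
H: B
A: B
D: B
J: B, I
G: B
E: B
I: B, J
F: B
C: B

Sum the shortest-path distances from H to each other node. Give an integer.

17

Distances from H: A:2, B:1, C:2, D:2, E:2, F:2, G:2, I:2, J:2.
Sum = 2 + 1 + 2 + 2 + 2 + 2 + 2 + 2 + 2 = 17.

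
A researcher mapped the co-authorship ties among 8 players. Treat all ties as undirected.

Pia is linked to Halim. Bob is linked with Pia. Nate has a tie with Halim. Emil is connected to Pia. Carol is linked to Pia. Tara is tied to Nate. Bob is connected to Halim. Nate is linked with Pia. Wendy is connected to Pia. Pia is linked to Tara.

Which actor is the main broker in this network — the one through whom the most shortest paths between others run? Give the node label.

Pia

Unnormalized betweenness of each node: Bob:0, Carol:0, Emil:0, Halim:1/2, Nate:1/2, Pia:17, Tara:0, Wendy:0.
Pia has the largest value, 17, making it the main broker — the node through which the most shortest paths run.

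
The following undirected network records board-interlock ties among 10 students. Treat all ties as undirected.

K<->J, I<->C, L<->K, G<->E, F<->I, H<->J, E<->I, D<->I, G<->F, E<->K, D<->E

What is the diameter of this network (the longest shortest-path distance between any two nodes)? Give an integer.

Eccentricity of each node (its greatest distance to any other): C:5, D:4, E:3, F:5, G:4, H:5, I:4, J:4, K:3, L:4.
The maximum eccentricity is 5, realized for instance by the pair F–H via F – I – E – K – J – H. So the diameter is 5.

5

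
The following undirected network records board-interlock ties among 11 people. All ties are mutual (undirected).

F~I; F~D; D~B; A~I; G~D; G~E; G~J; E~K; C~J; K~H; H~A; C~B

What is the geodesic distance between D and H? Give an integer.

One shortest route is D – F – I – A – H, which uses 4 edges, and at distance 3 from D we only reach {A, K}, which does not include H. So d(D,H) = 4.

4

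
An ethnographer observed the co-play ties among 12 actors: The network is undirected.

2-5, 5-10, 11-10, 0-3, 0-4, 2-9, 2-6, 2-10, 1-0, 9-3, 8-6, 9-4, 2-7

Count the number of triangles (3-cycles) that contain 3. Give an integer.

0

3's neighbors are 0 and 9, but none of them are tied to each other, so no triangle contains 3.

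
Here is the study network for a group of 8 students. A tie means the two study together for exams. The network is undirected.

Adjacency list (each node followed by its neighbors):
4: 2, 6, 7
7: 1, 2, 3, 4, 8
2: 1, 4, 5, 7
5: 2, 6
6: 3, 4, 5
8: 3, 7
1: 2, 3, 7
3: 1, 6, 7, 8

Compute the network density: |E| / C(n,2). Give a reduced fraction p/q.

13/28

There are 13 edges and 8 nodes, so the maximum possible is C(8,2) = 28.
Density = 13/28.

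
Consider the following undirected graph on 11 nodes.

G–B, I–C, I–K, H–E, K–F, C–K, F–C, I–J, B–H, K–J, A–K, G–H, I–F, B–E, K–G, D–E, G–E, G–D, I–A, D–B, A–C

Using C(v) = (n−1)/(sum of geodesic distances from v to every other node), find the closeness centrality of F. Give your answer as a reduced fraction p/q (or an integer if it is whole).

Distances from F: A:2, B:3, C:1, D:3, E:3, G:2, H:3, I:1, J:2, K:1. Sum = 21.
n = 11, so closeness = 10/21.

10/21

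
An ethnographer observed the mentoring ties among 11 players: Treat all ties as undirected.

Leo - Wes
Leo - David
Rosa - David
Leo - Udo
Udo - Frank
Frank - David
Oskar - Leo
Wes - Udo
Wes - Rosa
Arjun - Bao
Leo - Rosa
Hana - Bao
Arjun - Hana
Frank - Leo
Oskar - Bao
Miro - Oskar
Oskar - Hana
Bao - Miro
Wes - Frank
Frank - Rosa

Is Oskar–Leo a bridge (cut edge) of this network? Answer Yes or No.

Yes

Without the Oskar–Leo edge there is no alternate route between Oskar and Leo, so the network disconnects. It is a bridge.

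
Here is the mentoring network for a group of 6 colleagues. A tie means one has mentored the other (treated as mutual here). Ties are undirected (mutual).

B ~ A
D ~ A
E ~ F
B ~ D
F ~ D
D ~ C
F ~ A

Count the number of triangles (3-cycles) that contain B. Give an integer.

B's neighbors: A and D.
Neighbor pairs that are themselves tied: B–A–D. Each forms one triangle with B, for 1 in total.

1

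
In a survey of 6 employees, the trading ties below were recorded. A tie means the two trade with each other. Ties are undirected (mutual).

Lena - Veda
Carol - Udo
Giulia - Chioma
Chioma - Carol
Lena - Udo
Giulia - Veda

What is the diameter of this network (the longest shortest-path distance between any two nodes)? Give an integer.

3

Eccentricity of each node (its greatest distance to any other): Carol:3, Chioma:3, Giulia:3, Lena:3, Udo:3, Veda:3.
The maximum eccentricity is 3, realized for instance by the pair Carol–Veda via Carol – Chioma – Giulia – Veda. So the diameter is 3.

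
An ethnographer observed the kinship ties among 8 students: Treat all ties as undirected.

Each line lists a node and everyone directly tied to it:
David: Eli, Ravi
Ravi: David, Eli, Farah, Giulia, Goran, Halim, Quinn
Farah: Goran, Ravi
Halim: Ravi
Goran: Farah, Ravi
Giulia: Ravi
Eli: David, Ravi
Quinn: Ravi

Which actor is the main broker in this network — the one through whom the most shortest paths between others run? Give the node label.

Unnormalized betweenness of each node: David:0, Eli:0, Farah:0, Giulia:0, Goran:0, Halim:0, Quinn:0, Ravi:19.
Ravi has the largest value, 19, making it the main broker — the node through which the most shortest paths run.

Ravi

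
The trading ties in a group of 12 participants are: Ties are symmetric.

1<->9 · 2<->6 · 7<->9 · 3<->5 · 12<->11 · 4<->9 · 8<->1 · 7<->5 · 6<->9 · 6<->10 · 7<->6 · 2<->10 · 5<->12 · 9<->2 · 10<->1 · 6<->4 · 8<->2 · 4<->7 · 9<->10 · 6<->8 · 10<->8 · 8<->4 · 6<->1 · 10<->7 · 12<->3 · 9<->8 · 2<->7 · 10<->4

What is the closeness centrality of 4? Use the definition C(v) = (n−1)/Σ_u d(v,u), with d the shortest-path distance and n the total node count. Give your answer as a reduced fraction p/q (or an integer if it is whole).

Distances from 4: 1:2, 2:2, 3:3, 5:2, 6:1, 7:1, 8:1, 9:1, 10:1, 11:4, 12:3. Sum = 21.
n = 12, so closeness = 11/21.

11/21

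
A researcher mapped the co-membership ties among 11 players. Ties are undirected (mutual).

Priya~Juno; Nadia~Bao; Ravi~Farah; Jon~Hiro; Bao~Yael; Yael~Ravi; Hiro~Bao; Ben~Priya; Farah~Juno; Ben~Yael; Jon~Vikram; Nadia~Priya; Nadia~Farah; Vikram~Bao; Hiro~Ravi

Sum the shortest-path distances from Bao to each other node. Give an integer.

17

Distances from Bao: Ben:2, Farah:2, Hiro:1, Jon:2, Juno:3, Nadia:1, Priya:2, Ravi:2, Vikram:1, Yael:1.
Sum = 2 + 2 + 1 + 2 + 3 + 1 + 2 + 2 + 1 + 1 = 17.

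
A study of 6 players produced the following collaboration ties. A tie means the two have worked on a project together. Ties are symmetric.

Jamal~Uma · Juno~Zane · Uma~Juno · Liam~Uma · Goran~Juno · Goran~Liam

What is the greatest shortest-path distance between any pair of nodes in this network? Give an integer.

Eccentricity of each node (its greatest distance to any other): Goran:3, Jamal:3, Juno:2, Liam:3, Uma:2, Zane:3.
The maximum eccentricity is 3, realized for instance by the pair Goran–Jamal via Goran – Juno – Uma – Jamal. So the diameter is 3.

3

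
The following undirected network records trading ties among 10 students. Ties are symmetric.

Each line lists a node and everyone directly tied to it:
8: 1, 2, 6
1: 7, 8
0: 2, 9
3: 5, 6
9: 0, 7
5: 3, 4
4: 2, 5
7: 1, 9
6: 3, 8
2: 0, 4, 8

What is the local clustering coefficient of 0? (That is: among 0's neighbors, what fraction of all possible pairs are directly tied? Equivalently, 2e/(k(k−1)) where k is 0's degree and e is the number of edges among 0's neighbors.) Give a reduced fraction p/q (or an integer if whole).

0's neighbors: 2 and 9 (k = 2).
Possible neighbor pairs: C(2,2) = 1. Edges among them: none → e = 0.
Clustering(0) = 0/1.

0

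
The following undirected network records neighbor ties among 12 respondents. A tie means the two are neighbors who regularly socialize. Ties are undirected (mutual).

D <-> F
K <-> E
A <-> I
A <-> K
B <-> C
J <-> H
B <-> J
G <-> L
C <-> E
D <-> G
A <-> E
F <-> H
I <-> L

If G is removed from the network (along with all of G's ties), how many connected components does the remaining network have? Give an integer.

1

G's neighbors (D and L) remain reachable from one another through other ties, so the rest of the network stays in one piece.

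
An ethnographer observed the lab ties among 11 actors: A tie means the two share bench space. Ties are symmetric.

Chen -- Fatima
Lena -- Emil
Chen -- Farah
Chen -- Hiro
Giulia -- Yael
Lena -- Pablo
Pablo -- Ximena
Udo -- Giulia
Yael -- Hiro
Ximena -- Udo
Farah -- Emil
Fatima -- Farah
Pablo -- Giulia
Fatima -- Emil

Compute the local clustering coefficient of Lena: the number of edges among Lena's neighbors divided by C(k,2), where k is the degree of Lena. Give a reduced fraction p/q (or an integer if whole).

Lena's neighbors: Emil and Pablo (k = 2).
Possible neighbor pairs: C(2,2) = 1. Edges among them: none → e = 0.
Clustering(Lena) = 0/1.

0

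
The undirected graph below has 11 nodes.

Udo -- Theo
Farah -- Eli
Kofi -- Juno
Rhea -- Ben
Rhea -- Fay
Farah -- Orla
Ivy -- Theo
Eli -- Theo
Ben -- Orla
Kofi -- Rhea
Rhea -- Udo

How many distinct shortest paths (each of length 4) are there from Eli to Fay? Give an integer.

1

The shortest distance is 4, and the only length-4 path is Eli–Theo–Udo–Rhea–Fay. So there is exactly 1 shortest path.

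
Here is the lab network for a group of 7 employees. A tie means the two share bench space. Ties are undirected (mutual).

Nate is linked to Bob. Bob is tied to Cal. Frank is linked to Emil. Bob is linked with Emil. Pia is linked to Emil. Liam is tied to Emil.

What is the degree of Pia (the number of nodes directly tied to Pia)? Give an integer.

1

Pia is directly tied to Emil. That is 1 neighbor, so the degree of Pia is 1.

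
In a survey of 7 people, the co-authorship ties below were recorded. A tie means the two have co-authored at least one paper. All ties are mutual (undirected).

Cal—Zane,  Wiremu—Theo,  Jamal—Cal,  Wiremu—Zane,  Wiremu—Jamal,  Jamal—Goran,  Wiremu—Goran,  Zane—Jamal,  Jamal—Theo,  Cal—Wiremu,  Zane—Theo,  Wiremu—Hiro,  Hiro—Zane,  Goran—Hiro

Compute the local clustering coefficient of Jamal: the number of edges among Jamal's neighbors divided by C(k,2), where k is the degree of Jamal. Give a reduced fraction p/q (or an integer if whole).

3/5

Jamal's neighbors: Cal, Goran, Theo, Wiremu, and Zane (k = 5).
Possible neighbor pairs: C(5,2) = 10. Edges among them: Cal–Wiremu, Cal–Zane, Goran–Wiremu, Theo–Wiremu, Theo–Zane, Wiremu–Zane → e = 6.
Clustering(Jamal) = 6/10 = 3/5.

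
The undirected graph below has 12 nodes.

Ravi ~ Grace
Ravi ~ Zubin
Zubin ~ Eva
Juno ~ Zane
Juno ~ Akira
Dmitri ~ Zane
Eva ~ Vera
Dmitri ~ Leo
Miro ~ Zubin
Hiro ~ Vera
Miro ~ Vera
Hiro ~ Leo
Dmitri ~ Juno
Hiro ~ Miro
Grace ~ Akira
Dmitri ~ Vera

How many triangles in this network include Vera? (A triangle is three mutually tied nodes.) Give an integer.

Vera's neighbors: Dmitri, Eva, Hiro, and Miro.
Neighbor pairs that are themselves tied: Vera–Hiro–Miro. Each forms one triangle with Vera, for 1 in total.

1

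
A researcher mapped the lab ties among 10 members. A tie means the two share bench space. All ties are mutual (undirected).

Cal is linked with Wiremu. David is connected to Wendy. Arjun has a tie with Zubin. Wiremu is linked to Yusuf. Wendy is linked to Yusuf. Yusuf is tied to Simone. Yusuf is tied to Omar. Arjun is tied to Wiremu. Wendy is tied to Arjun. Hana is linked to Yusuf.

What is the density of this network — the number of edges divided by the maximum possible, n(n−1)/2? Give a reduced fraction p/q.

There are 10 edges and 10 nodes, so the maximum possible is C(10,2) = 45.
Density = 10/45 = 2/9.

2/9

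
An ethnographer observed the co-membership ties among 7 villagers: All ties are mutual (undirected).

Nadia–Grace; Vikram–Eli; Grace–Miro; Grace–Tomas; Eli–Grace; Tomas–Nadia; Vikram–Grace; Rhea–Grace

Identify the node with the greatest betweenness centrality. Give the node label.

Unnormalized betweenness of each node: Eli:0, Grace:13, Miro:0, Nadia:0, Rhea:0, Tomas:0, Vikram:0.
Grace has the largest value, 13, making it the main broker — the node through which the most shortest paths run.

Grace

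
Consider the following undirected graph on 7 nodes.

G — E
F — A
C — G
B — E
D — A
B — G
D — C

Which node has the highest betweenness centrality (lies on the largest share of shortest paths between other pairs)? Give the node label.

C

Unnormalized betweenness of each node: A:5, B:0, C:9, D:8, E:0, F:0, G:8.
C has the largest value, 9, making it the main broker — the node through which the most shortest paths run.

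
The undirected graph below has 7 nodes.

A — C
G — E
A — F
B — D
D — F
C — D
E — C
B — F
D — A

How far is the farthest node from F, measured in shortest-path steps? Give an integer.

Distances from F: A:1, B:1, C:2, D:1, E:3, G:4.
The largest is 4 (to G), so the eccentricity of F is 4.

4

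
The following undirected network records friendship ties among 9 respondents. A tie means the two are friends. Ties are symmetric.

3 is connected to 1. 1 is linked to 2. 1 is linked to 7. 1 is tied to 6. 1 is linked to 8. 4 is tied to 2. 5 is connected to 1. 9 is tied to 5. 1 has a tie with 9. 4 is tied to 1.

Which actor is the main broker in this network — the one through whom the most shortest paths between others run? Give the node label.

Unnormalized betweenness of each node: 1:26, 2:0, 3:0, 4:0, 5:0, 6:0, 7:0, 8:0, 9:0.
1 has the largest value, 26, making it the main broker — the node through which the most shortest paths run.

1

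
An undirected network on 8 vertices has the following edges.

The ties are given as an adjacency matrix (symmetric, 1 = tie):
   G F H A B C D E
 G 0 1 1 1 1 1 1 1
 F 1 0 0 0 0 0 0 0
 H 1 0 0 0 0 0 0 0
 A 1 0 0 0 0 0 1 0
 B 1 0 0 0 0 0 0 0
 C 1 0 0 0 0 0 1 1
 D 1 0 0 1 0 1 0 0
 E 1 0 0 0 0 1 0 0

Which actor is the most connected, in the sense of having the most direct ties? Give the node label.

Degrees — A:2, B:1, C:3, D:3, E:2, F:1, G:7, H:1.
The maximum is 7, attained only by G.

G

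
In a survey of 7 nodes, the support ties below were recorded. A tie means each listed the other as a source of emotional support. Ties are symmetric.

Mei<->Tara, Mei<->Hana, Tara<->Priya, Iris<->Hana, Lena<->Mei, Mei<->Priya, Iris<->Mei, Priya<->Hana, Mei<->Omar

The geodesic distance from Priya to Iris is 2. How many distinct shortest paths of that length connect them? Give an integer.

2

The shortest distance is 2. The length-2 paths are: Priya–Mei–Iris; Priya–Hana–Iris.
That gives 2 distinct shortest paths.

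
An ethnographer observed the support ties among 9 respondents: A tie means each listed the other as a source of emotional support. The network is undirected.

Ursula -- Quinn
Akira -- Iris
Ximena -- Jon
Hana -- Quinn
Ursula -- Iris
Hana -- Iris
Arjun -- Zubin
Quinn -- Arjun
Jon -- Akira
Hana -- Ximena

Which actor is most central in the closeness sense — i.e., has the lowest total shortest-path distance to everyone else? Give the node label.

Farness (sum of distances to all others) for each node — Akira:20, Arjun:20, Hana:14, Iris:16, Jon:21, Quinn:15, Ursula:17, Ximena:18, Zubin:27.
The smallest farness is 14, for Hana, so Hana has the highest closeness.

Hana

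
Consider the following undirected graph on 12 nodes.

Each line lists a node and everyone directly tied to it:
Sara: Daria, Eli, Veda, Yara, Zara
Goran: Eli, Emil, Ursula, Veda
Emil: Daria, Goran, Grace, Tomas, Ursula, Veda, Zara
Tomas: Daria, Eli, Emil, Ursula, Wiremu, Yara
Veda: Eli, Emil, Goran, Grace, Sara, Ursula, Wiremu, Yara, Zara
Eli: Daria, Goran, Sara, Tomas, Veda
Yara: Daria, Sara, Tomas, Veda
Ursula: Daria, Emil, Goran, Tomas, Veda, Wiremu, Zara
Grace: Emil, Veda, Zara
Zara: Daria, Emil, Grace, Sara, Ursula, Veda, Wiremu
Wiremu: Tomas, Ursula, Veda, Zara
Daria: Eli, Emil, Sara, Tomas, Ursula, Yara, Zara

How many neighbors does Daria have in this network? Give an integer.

Daria is directly tied to Eli, Emil, Sara, Tomas, Ursula, Yara, and Zara. That is 7 neighbors, so the degree of Daria is 7.

7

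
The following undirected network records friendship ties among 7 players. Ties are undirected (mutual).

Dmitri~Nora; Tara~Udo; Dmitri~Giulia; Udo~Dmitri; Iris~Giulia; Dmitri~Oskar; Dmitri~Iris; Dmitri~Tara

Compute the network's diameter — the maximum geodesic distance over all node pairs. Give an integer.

Eccentricity of each node (its greatest distance to any other): Dmitri:1, Giulia:2, Iris:2, Nora:2, Oskar:2, Tara:2, Udo:2.
The maximum eccentricity is 2, realized for instance by the pair Nora–Udo via Nora – Dmitri – Udo. So the diameter is 2.

2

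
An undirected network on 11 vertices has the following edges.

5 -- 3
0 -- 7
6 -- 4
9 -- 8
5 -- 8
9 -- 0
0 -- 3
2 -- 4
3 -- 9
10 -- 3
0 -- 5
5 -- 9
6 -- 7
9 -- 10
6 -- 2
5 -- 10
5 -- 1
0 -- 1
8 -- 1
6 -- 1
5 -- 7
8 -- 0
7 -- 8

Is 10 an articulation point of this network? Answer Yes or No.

No

Even without 10, every remaining node can still reach every other (the residual graph is connected), so 10 is not a cut vertex.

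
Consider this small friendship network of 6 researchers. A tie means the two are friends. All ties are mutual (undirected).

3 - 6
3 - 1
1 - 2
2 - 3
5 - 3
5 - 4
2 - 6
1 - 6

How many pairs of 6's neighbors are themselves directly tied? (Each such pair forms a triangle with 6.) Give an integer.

3

6's neighbors: 1, 2, and 3.
Neighbor pairs that are themselves tied: 6–1–2; 6–1–3; 6–2–3. Each forms one triangle with 6, for 3 in total.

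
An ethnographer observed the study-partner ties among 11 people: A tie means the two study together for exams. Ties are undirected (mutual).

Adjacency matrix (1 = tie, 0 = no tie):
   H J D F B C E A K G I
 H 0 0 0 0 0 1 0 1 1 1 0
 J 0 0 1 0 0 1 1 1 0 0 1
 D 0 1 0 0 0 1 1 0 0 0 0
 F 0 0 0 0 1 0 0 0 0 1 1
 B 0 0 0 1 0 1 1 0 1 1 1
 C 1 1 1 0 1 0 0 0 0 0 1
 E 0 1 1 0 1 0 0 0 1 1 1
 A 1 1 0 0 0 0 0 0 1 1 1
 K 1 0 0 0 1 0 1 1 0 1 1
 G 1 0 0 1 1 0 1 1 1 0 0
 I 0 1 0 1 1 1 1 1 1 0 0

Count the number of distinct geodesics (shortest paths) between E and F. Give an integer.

The shortest distance is 2. The length-2 paths are: E–G–F; E–I–F; E–B–F.
That gives 3 distinct shortest paths.

3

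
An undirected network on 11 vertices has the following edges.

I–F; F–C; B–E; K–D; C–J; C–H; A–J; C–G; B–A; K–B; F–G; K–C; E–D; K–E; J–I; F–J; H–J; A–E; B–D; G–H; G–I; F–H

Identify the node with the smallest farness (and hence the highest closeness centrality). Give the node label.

C

Farness (sum of distances to all others) for each node — A:18, B:20, C:15, D:23, E:20, F:18, G:20, H:19, I:22, J:16, K:17.
The smallest farness is 15, for C, so C has the highest closeness.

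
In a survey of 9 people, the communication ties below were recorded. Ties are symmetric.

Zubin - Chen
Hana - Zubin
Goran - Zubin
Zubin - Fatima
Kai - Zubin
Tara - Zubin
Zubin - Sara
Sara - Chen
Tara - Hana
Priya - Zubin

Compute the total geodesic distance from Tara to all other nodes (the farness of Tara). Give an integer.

Distances from Tara: Chen:2, Fatima:2, Goran:2, Hana:1, Kai:2, Priya:2, Sara:2, Zubin:1.
Sum = 2 + 2 + 2 + 1 + 2 + 2 + 2 + 1 = 14.

14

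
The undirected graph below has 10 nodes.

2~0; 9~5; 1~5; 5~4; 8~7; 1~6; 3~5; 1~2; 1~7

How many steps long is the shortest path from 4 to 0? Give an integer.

4

One shortest route is 4 – 5 – 1 – 2 – 0, which uses 4 edges, and at distance 3 from 4 we only reach {2, 6, 7}, which does not include 0. So d(4,0) = 4.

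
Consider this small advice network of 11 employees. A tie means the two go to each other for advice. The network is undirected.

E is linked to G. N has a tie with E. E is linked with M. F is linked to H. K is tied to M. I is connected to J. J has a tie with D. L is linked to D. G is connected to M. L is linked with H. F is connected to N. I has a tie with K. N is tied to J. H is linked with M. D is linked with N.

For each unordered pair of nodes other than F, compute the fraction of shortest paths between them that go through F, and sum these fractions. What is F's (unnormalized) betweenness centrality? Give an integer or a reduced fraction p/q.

3/2

Pairs whose geodesics pass through F — N–H: 1; H–J: 1/2.
All other pairs contribute 0.
Summing the contributions gives betweenness(F) = 3/2.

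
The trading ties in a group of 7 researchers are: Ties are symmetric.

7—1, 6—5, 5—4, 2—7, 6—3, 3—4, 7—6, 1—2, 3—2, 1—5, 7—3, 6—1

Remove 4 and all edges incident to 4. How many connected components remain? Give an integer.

4's neighbors (3 and 5) remain reachable from one another through other ties, so the rest of the network stays in one piece.

1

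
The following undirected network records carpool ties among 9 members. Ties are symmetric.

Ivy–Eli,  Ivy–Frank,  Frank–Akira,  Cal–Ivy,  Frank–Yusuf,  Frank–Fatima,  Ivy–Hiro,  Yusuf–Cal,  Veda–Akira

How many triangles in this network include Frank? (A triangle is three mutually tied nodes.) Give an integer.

0

Frank's neighbors are Akira, Fatima, Ivy, and Yusuf, but none of them are tied to each other, so no triangle contains Frank.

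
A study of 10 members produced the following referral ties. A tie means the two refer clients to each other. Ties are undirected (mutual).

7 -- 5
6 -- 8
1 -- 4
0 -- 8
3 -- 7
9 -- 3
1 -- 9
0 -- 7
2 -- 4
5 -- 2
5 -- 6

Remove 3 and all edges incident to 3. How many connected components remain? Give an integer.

3's neighbors (7 and 9) remain reachable from one another through other ties, so the rest of the network stays in one piece.

1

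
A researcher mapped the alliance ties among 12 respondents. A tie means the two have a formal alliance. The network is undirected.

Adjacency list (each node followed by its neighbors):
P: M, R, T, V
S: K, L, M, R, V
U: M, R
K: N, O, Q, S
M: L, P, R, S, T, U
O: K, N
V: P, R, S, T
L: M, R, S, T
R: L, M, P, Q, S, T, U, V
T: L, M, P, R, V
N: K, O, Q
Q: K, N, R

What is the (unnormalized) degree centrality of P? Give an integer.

4

P is directly tied to M, R, T, and V. That is 4 neighbors, so the degree of P is 4.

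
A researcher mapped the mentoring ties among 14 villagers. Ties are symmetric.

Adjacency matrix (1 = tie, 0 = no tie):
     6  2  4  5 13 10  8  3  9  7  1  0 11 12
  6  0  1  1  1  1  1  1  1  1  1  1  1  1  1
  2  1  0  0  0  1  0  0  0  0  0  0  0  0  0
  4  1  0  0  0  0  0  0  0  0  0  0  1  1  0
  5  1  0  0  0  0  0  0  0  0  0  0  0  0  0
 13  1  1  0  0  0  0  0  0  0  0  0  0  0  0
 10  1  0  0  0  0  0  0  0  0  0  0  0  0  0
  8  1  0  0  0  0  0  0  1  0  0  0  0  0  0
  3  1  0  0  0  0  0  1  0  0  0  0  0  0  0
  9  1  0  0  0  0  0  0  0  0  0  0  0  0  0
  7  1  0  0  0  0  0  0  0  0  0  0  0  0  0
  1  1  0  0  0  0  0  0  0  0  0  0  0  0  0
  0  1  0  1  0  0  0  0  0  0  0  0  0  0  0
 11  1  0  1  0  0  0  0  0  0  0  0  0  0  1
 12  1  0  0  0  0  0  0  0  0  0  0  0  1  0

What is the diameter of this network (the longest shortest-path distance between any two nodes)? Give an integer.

Eccentricity of each node (its greatest distance to any other): 0:2, 1:2, 2:2, 3:2, 4:2, 5:2, 6:1, 7:2, 8:2, 9:2, 10:2, 11:2, 12:2, 13:2.
The maximum eccentricity is 2, realized for instance by the pair 2–4 via 2 – 6 – 4. So the diameter is 2.

2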